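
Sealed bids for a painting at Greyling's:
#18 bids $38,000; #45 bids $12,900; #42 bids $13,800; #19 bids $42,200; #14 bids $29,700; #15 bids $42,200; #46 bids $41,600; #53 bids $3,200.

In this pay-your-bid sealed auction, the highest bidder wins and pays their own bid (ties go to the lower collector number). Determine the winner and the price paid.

Bids ranked: 42,200 (#15) > 42,200 (#19) > 41,600 (#46) > 38,000 (#18) > 29,700 (#14) > 13,800 (#42) > …
Tie at $42,200 → #15 wins by tie-break.
#15 is highest → pays own bid, $42,200.

#15 pays $42,200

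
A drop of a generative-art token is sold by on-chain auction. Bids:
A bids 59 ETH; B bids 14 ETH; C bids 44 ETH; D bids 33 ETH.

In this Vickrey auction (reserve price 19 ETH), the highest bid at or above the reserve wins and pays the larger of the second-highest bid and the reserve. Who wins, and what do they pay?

A pays 44 ETH

Bids ranked: 59 (A) > 44 (C) > 33 (D) > 14 (B)
Highest eligible bid: A at 59 ETH.
Second-highest bid 44 ETH exceeds the reserve 19 ETH → payment 44 ETH.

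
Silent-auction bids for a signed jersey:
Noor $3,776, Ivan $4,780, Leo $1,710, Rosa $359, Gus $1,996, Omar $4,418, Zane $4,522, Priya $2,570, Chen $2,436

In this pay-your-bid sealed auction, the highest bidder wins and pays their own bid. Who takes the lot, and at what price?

Ivan pays $4,780

Rule: the highest bidder wins and pays their own bid.
Bids in order: 4,780 (Ivan) > 4,522 (Zane) > 4,418 (Omar) > 3,776 (Noor) > 2,570 (Priya) > 2,436 (Chen) > …
Ivan has the highest bid and pays exactly that: $4,780.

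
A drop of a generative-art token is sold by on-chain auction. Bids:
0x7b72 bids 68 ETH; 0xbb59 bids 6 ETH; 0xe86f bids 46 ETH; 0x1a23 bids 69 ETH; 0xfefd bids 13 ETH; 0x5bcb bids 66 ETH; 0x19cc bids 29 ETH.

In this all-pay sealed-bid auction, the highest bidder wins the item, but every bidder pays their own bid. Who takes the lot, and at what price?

0x1a23 pays 69 ETH

Bids in order: 69 (0x1a23) > 68 (0x7b72) > 66 (0x5bcb) > 46 (0xe86f) > 29 (0x19cc) > 13 (0xfefd) > …
0x1a23 wins with the top bid; all bids are sunk regardless.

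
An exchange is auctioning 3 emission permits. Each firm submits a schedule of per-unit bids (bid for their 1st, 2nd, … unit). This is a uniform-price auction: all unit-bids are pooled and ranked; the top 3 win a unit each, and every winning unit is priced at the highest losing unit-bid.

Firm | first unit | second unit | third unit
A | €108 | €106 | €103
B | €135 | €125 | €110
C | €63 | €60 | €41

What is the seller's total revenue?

Total revenue: €324

Merging the schedules and taking the best 3: 135 (B-1), 125 (B-2), 110 (B-3)
Highest rejected unit-bid = €108.
Allocation: B 3. Every unit priced at €108.
Revenue = 3 × 108 = €324.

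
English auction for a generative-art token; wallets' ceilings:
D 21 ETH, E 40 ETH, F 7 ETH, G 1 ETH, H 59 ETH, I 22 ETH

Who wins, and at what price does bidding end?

H wins at 40 ETH

Sorting limits: 59 (H) > 40 (E) > 22 (I) > 21 (D) > 7 (F) > 1 (G)
E is the last rival to drop out, at 40 ETH; H remains and wins at that price.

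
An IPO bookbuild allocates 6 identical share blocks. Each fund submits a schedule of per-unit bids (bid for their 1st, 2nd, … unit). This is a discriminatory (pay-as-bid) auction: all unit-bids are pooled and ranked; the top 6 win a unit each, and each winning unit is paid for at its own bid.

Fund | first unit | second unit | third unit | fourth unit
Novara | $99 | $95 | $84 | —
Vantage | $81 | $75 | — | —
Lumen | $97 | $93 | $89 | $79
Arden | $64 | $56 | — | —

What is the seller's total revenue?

Total revenue: $557

All unit-bids, highest first — top 6: 99 (Novara-1), 97 (Lumen-1), 95 (Novara-2), 93 (Lumen-2), 89 (Lumen-3), 84 (Novara-3)
Next rejected bid: $81 (not a price — pay-as-bid).
Each winning unit pays its own bid.
Revenue = 99 + 97 + 95 + 93 + 89 + 84 = $557.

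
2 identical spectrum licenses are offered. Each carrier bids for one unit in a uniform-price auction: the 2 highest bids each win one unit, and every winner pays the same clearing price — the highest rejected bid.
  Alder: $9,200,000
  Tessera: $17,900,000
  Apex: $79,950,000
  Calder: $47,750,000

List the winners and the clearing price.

Ordering the bids: 79,950,000 (Apex), 47,750,000 (Calder), 17,900,000 (Tessera), 9,200,000 (Alder)
The 2 highest are Apex, Calder.
Clearing price = highest rejected bid = $17,900,000.

Apex, Calder; each pays $17,900,000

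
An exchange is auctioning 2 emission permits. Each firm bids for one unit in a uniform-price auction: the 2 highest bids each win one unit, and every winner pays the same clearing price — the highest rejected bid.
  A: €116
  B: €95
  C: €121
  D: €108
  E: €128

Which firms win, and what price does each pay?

E, C; each pays €116

Ordering the bids: 128 (E), 121 (C), 116 (A), 108 (D), …
The 2 highest are E, C.
Clearing price = highest rejected bid = €116.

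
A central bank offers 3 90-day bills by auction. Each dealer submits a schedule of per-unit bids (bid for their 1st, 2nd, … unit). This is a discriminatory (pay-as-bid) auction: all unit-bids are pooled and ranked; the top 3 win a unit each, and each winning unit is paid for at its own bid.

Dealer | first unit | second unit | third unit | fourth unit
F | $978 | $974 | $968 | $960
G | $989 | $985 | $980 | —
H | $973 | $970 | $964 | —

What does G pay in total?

Pooled unit-bids ranked (top 3): 989 (G-1), 985 (G-2), 980 (G-3)
Next rejected bid: $978 (not a price — pay-as-bid).
G's winning unit-bids: 989 + 985 + 980 = $2,954.

G pays $2,954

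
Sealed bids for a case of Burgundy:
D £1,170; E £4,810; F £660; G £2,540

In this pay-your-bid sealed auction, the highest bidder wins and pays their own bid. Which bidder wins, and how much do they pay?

Bids in order: 4,810 (E) > 2,540 (G) > 1,170 (D) > 660 (F)
E is highest → pays own bid, £4,810.

E pays £4,810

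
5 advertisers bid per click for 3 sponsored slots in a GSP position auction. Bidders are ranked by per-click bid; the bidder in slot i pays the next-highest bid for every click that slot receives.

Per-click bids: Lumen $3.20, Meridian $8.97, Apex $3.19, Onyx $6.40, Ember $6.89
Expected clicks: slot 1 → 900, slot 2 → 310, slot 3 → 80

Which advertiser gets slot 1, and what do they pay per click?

Sorting advertisers: $8.97 (Meridian) > $6.89 (Ember) > $6.40 (Onyx) > $3.20 (Lumen) > …
Slot 1 goes to the first-ranked bidder, Meridian, who pays the next bid down: $6.89/click.

Meridian; $6.89 per click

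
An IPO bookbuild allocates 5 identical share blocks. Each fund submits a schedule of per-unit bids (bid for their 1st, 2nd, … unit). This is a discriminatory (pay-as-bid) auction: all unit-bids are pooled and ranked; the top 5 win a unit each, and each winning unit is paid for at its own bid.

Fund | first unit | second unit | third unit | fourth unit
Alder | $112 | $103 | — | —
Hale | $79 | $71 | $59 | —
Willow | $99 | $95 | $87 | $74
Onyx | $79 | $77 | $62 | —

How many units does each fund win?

Alder 2, Willow 3

Pooled unit-bids ranked (top 5): 112 (Alder-1), 103 (Alder-2), 99 (Willow-1), 95 (Willow-2), 87 (Willow-3)
Next rejected bid: $79 (not a price — pay-as-bid).
Allocation: Alder 2, Willow 3.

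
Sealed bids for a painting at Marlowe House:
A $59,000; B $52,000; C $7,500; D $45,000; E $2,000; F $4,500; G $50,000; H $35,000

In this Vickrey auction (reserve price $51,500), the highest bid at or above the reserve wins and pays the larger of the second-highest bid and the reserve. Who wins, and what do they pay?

Bids ranked: 59,000 (A) > 52,000 (B) > 50,000 (G) > 45,000 (D) > 35,000 (H) > 7,500 (C) > …
A has the top bid at or above the reserve ($59,000).
max(second-highest $52,000, reserve $51,500) = $52,000; the reserve does not bind.

A pays $52,000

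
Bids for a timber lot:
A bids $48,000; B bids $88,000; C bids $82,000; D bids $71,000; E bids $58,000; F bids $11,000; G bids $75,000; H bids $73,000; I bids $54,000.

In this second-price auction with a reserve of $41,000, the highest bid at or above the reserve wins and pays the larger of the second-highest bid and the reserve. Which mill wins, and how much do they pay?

B pays $82,000

Second-price auction with a reserve of $41,000: the highest bid at or above the reserve wins and pays the larger of the second-highest bid and the reserve.
Sorting bids: 88,000 (B) > 82,000 (C) > 75,000 (G) > 73,000 (H) > 71,000 (D) > 58,000 (E) > …
Highest eligible bid: B at $88,000.
Second-highest bid $82,000 exceeds the reserve $41,000 → payment $82,000.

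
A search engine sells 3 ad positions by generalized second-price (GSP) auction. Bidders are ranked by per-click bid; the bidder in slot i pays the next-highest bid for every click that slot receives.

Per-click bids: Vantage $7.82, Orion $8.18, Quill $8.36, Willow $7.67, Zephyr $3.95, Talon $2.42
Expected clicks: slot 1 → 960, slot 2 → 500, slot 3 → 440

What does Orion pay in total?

Orion pays $3910.00

Ranked by bid: $8.36 (Quill) > $8.18 (Orion) > $7.82 (Vantage) > $7.67 (Willow) > …
Orion holds slot 2 → pays next bid $7.82 × 500 clicks = $3910.00.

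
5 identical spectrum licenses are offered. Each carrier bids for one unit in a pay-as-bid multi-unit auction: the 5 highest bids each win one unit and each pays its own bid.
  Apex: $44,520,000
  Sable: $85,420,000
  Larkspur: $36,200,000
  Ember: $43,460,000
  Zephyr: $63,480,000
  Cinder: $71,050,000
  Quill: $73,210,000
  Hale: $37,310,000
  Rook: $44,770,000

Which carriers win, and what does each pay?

Sorting: 85,420,000 (Sable), 73,210,000 (Quill), 71,050,000 (Cinder), 63,480,000 (Zephyr), 44,770,000 (Rook), 44,520,000 (Apex), 43,460,000 (Ember), …
The 5 highest are Sable, Quill, Cinder, Zephyr, Rook.
Each winner pays its own bid: Sable $85,420,000, Quill $73,210,000, Cinder $71,050,000, Zephyr $63,480,000, Rook $44,770,000.

Sable $85,420,000, Quill $73,210,000, Cinder $71,050,000, Zephyr $63,480,000, Rook $44,770,000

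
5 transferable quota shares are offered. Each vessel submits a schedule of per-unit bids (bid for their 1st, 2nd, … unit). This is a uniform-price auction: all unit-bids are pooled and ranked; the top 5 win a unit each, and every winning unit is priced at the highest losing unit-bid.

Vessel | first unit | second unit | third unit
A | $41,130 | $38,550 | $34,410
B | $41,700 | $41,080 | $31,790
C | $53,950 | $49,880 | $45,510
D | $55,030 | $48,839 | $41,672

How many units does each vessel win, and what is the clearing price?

C 3, D 2; clearing price $41,700

All unit-bids, highest first — top 5: 55,030 (D-1), 53,950 (C-1), 49,880 (C-2), 48,839 (D-2), 45,510 (C-3)
Highest rejected unit-bid = $41,700.
Allocation: C 3, D 2.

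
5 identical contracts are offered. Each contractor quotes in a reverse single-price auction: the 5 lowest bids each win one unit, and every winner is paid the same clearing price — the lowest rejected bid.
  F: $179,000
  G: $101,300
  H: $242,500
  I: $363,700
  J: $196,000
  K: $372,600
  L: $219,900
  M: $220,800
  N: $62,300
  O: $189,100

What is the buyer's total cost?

Total cost: $1,099,500

Bids ranked low→high: 62,300 (N), 101,300 (G), 179,000 (F), 189,100 (O), 196,000 (J), 219,900 (L), 220,800 (M), …
Lowest 5: N, G, F, O, J.
First losing bid is L's $219,900, which sets the uniform price.
Total cost = 5 × $219,900 = $1,099,500.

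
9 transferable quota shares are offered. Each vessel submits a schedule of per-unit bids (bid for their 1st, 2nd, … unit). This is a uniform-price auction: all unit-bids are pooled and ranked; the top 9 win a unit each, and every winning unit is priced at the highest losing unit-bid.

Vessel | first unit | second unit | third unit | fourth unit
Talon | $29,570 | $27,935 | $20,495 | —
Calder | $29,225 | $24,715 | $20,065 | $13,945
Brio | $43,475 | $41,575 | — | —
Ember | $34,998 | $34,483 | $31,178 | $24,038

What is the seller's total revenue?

Merging the schedules and taking the best 9: 43,475 (Brio-1), 41,575 (Brio-2), 34,998 (Ember-1), 34,483 (Ember-2), 31,178 (Ember-3), 29,570 (Talon-1), 29,225 (Calder-1), 27,935 (Talon-2), 24,715 (Calder-2)
First bid not allocated: $24,038.
Allocation: Brio 2, Calder 2, Ember 3, Talon 2. Every unit priced at $24,038.
Revenue = 9 × 24,038 = $216,342.

Total revenue: $216,342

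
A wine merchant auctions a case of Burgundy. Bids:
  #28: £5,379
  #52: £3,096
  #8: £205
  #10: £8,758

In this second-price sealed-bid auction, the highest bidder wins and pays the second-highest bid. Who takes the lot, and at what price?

#10 pays £5,379

Bids in order: 8,758 (#10) > 5,379 (#28) > 3,096 (#52) > 205 (#8)
Second-price: #10 pays #28's bid of £5,379.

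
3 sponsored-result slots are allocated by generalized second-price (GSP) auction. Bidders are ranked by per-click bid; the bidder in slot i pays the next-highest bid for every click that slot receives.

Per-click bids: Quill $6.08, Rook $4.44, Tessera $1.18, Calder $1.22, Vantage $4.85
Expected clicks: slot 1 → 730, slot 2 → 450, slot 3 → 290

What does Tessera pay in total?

Ranked by bid: $6.08 (Quill) > $4.85 (Vantage) > $4.44 (Rook) > $1.22 (Calder) > …
Tessera ranks below slot 3 → no slot, pays nothing.

Tessera pays $0.00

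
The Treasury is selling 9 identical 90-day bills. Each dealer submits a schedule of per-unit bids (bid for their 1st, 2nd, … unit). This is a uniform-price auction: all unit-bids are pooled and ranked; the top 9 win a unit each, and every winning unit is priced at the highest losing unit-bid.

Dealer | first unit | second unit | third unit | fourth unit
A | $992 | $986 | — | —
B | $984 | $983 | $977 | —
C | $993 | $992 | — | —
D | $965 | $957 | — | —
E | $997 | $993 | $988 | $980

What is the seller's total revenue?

Merging the schedules and taking the best 9: 997 (E-1), 993 (C-1), 993 (E-2), 992 (A-1), 992 (C-2), 988 (E-3), 986 (A-2), 984 (B-1), 983 (B-2)
Highest rejected unit-bid = $980.
Allocation: A 2, B 2, C 2, E 3. Every unit priced at $980.
Revenue = 9 × 980 = $8,820.

Total revenue: $8,820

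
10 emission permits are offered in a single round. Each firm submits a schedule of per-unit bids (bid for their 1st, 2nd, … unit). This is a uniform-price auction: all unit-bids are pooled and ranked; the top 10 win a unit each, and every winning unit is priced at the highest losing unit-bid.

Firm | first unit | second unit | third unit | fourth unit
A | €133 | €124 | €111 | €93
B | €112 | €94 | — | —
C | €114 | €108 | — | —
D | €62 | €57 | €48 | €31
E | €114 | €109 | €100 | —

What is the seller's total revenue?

Pooled unit-bids ranked (top 10): 133 (A-1), 124 (A-2), 114 (C-1), 114 (E-1), 112 (B-1), 111 (A-3), 109 (E-2), 108 (C-2), 100 (E-3), 94 (B-2)
Highest rejected unit-bid = €93.
Allocation: A 3, B 2, C 2, E 3. Every unit priced at €93.
Revenue = 10 × 93 = €930.

Total revenue: €930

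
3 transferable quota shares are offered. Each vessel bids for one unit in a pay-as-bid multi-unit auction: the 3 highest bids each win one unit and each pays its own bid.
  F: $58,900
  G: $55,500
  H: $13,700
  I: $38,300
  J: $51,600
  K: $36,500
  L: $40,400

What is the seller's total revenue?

Total revenue: $166,000

Ordering the bids: 58,900 (F), 55,500 (G), 51,600 (J), 40,400 (L), 38,300 (I), …
Winners (3 units): F, G, J.
Total revenue = 58,900 + 55,500 + 51,600 = $166,000.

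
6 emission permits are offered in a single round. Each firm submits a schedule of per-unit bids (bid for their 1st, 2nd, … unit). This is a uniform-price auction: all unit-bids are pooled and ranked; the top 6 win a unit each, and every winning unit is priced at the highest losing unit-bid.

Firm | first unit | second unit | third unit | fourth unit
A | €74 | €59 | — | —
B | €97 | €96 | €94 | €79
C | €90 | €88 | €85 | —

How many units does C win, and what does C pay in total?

All unit-bids, highest first — top 6: 97 (B-1), 96 (B-2), 94 (B-3), 90 (C-1), 88 (C-2), 85 (C-3)
First bid not allocated: €79.
C wins 3 unit(s) at €79 each.

C: 3 units, pays €237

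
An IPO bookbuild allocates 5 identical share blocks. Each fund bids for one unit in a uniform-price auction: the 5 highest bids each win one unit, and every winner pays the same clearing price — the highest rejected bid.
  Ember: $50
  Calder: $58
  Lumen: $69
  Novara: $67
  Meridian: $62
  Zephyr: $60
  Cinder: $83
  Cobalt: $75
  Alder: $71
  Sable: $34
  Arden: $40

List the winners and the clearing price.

Cinder, Cobalt, Alder, Lumen, Novara; each pays $62

Sorting: 83 (Cinder), 75 (Cobalt), 71 (Alder), 69 (Lumen), 67 (Novara), 62 (Meridian), 60 (Zephyr), …
The 5 highest are Cinder, Cobalt, Alder, Lumen, Novara.
First losing bid is Meridian's $62, which sets the uniform price.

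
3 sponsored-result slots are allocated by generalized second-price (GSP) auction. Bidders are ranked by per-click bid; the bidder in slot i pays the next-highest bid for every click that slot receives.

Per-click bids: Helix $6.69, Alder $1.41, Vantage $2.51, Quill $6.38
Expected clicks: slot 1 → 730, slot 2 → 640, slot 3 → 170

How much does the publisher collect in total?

Sorting advertisers: $6.69 (Helix) > $6.38 (Quill) > $2.51 (Vantage) > $1.41 (Alder)
Slot 1: Helix pays $6.38 × 730 = $4657.40
Slot 2: Quill pays $2.51 × 640 = $1606.40
Slot 3: Vantage pays $1.41 × 170 = $239.70
Total = $6503.50

Total revenue: $6503.50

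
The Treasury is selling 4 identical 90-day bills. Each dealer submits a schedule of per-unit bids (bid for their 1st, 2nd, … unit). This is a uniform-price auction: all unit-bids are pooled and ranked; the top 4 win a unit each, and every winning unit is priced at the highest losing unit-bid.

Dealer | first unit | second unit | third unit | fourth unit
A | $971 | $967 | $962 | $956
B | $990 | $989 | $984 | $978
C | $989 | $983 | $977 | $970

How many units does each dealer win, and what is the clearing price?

B 3, C 1; clearing price $983

Merging the schedules and taking the best 4: 990 (B-1), 989 (B-2), 989 (C-1), 984 (B-3)
Highest rejected unit-bid = $983.
Allocation: B 3, C 1.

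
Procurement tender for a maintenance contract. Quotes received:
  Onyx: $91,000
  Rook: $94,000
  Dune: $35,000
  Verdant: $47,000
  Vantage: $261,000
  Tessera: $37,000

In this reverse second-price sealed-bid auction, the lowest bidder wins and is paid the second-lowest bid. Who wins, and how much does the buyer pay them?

Bids ranked: 35,000 (Dune) < 37,000 (Tessera) < 47,000 (Verdant) < 91,000 (Onyx) < 94,000 (Rook) < 261,000 (Vantage)
Dune wins with the lowest bid; price is set by the runner-up at $37,000.

Dune is paid $37,000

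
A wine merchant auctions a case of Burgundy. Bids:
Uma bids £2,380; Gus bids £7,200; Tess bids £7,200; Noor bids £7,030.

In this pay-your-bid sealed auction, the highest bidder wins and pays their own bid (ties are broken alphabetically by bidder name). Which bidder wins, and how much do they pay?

Bids ranked: 7,200 (Gus) > 7,200 (Tess) > 7,030 (Noor) > 2,380 (Uma)
Tie at £7,200 → Gus wins by tie-break.
Gus has the highest bid and pays exactly that: £7,200.

Gus pays £7,200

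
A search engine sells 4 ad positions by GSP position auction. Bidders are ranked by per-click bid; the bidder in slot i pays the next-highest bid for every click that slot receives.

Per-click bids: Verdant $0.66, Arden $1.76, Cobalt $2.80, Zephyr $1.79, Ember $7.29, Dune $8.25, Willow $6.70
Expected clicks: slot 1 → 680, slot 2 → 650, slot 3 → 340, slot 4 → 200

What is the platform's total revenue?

Per-click bids in order: $8.25 (Dune) > $7.29 (Ember) > $6.70 (Willow) > $2.80 (Cobalt) > $1.79 (Zephyr) > …
Slot 1: Dune pays $7.29 × 680 = $4957.20
Slot 2: Ember pays $6.70 × 650 = $4355.00
Slot 3: Willow pays $2.80 × 340 = $952.00
Slot 4: Cobalt pays $1.79 × 200 = $358.00
Total = $10622.20

Total revenue: $10622.20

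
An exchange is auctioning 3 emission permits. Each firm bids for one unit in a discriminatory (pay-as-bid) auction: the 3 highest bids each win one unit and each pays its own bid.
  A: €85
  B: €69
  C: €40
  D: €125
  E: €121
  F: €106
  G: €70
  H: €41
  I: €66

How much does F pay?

F pays €106

Bids ranked high→low: 125 (D), 121 (E), 106 (F), 85 (A), 70 (G), …
The 3 highest are D, E, F.
F wins → own bid €106.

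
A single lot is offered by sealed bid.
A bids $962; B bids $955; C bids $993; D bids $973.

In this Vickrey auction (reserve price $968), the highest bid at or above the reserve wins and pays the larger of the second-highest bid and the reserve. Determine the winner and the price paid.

Bids ranked: 993 (C) > 973 (D) > 962 (A) > 955 (B)
Highest eligible bid: C at $993.
Second-highest bid $973 exceeds the reserve $968 → payment $973.

C pays $973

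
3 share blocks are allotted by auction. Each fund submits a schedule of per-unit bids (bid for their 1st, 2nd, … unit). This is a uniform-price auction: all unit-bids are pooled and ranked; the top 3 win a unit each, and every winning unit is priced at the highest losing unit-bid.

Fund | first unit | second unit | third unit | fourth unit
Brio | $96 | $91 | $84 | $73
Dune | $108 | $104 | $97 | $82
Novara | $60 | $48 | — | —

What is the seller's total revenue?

Merging the schedules and taking the best 3: 108 (Dune-1), 104 (Dune-2), 97 (Dune-3)
The (k+1)-th unit-bid is $96.
Allocation: Dune 3. Every unit priced at $96.
Revenue = 3 × 96 = $288.

Total revenue: $288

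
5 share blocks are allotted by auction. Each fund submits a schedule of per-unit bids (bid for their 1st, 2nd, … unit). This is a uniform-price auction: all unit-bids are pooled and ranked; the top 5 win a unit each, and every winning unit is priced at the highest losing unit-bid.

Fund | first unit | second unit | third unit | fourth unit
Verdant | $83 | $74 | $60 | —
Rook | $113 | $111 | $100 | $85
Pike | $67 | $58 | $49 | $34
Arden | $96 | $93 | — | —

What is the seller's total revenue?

Pooled unit-bids ranked (top 5): 113 (Rook-1), 111 (Rook-2), 100 (Rook-3), 96 (Arden-1), 93 (Arden-2)
First bid not allocated: $85.
Allocation: Arden 2, Rook 3. Every unit priced at $85.
Revenue = 5 × 85 = $425.

Total revenue: $425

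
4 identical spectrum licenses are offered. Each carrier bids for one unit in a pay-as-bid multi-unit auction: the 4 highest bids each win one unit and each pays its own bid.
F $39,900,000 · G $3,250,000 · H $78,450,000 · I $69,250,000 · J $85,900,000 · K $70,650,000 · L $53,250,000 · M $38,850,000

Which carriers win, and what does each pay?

Ordering the bids: 85,900,000 (J), 78,450,000 (H), 70,650,000 (K), 69,250,000 (I), 53,250,000 (L), 39,900,000 (F), …
Top 4: J, H, K, I.
Each winner pays its own bid: J $85,900,000, H $78,450,000, K $70,650,000, I $69,250,000.

J $85,900,000, H $78,450,000, K $70,650,000, I $69,250,000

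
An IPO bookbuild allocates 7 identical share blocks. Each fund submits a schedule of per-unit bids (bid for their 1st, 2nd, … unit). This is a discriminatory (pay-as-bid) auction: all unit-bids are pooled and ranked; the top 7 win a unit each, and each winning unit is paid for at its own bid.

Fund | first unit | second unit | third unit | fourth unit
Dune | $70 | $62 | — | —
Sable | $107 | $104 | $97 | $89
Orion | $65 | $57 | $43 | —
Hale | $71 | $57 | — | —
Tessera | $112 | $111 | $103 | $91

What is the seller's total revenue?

Total revenue: $725

Pooled unit-bids ranked (top 7): 112 (Tessera-1), 111 (Tessera-2), 107 (Sable-1), 104 (Sable-2), 103 (Tessera-3), 97 (Sable-3), 91 (Tessera-4)
Next rejected bid: $89 (not a price — pay-as-bid).
Each winning unit pays its own bid.
Revenue = 112 + 111 + 107 + 104 + 103 + 97 + 91 = $725.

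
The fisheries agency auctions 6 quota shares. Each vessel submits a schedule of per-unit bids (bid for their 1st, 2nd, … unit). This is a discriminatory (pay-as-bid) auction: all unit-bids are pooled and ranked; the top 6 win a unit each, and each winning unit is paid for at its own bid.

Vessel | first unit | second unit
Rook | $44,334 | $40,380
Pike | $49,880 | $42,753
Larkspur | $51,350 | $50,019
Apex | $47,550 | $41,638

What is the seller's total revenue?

Total revenue: $285,886

All unit-bids, highest first — top 6: 51,350 (Larkspur-1), 50,019 (Larkspur-2), 49,880 (Pike-1), 47,550 (Apex-1), 44,334 (Rook-1), 42,753 (Pike-2)
Next rejected bid: $41,638 (not a price — pay-as-bid).
Each winning unit pays its own bid.
Revenue = 51,350 + 50,019 + 49,880 + 47,550 + 44,334 + 42,753 = $285,886.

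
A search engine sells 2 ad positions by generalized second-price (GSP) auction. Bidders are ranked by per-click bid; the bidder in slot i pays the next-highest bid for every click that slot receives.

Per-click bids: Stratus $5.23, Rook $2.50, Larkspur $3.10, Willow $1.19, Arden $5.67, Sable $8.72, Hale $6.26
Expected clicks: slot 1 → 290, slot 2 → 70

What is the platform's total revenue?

Ranked by bid: $8.72 (Sable) > $6.26 (Hale) > $5.67 (Arden) > …
Slot 1: Sable pays $6.26 × 290 = $1815.40
Slot 2: Hale pays $5.67 × 70 = $396.90
Total = $2212.30

Total revenue: $2212.30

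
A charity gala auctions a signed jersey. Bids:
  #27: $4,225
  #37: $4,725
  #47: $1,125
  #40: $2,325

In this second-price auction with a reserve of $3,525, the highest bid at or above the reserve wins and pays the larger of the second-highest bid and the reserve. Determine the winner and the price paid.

#37 pays $4,225

Sorting bids: 4,725 (#37) > 4,225 (#27) > 2,325 (#40) > 1,125 (#47)
#37 has the top bid at or above the reserve ($4,725).
Second-highest bid $4,225 exceeds the reserve $3,525 → payment $4,225.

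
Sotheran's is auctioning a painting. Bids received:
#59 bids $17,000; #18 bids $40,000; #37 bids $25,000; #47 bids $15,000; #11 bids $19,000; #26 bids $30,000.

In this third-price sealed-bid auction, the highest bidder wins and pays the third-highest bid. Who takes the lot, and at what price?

#18 pays $25,000

Third-price sealed-bid auction: the highest bidder wins and pays the third-highest bid.
Bids in order: 40,000 (#18) > 30,000 (#26) > 25,000 (#37) > 19,000 (#11) > 17,000 (#59) > 15,000 (#47)
#18 is highest; pays the third-highest bid, $25,000.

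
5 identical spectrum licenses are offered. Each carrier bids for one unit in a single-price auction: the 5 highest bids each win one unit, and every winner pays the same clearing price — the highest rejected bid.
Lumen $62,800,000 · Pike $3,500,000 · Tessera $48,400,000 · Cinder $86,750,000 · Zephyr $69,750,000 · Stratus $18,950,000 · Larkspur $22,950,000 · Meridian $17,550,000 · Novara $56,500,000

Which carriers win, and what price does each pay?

Cinder, Zephyr, Lumen, Novara, Tessera; each pays $22,950,000

Sorting: 86,750,000 (Cinder), 69,750,000 (Zephyr), 62,800,000 (Lumen), 56,500,000 (Novara), 48,400,000 (Tessera), 22,950,000 (Larkspur), 18,950,000 (Stratus), …
Top 5: Cinder, Zephyr, Lumen, Novara, Tessera.
Clearing price = highest rejected bid = $22,950,000.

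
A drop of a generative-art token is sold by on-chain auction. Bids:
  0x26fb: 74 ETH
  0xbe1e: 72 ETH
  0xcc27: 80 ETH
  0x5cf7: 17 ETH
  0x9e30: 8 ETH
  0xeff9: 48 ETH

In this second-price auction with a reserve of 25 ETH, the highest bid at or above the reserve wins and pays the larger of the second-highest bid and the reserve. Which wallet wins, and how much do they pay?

0xcc27 pays 74 ETH

Bids ranked: 80 (0xcc27) > 74 (0x26fb) > 72 (0xbe1e) > 48 (0xeff9) > 17 (0x5cf7) > 8 (0x9e30)
Highest eligible bid: 0xcc27 at 80 ETH.
max(second-highest 74 ETH, reserve 25 ETH) = 74 ETH; the reserve does not bind.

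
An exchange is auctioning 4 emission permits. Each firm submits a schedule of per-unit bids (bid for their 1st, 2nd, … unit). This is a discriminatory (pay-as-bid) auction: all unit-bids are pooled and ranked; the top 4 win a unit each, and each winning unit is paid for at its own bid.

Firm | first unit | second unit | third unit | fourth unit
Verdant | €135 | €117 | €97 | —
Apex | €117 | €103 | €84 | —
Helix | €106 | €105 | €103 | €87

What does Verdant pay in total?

Verdant pays €252

All unit-bids, highest first — top 4: 135 (Verdant-1), 117 (Verdant-2), 117 (Apex-1), 106 (Helix-1)
Next rejected bid: €105 (not a price — pay-as-bid).
Verdant's winning unit-bids: 135 + 117 = €252.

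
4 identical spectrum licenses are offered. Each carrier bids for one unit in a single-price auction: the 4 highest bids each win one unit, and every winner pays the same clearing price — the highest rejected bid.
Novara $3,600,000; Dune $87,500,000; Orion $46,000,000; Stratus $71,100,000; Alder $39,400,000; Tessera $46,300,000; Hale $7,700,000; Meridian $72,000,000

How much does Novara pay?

Ordering the bids: 87,500,000 (Dune), 72,000,000 (Meridian), 71,100,000 (Stratus), 46,300,000 (Tessera), 46,000,000 (Orion), 39,400,000 (Alder), …
Top 4: Dune, Meridian, Stratus, Tessera.
First losing bid is Orion's $46,000,000, which sets the uniform price.
Novara does not win → pays $0.

Novara pays $0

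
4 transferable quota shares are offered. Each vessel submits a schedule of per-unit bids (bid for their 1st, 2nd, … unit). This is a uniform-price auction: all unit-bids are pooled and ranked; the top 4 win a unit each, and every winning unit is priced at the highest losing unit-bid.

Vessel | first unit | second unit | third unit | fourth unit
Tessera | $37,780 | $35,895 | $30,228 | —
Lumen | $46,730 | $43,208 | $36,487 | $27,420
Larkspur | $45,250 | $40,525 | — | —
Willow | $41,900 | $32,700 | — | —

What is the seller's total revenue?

Total revenue: $162,100

Merging the schedules and taking the best 4: 46,730 (Lumen-1), 45,250 (Larkspur-1), 43,208 (Lumen-2), 41,900 (Willow-1)
The (k+1)-th unit-bid is $40,525.
Allocation: Larkspur 1, Lumen 2, Willow 1. Every unit priced at $40,525.
Revenue = 4 × 40,525 = $162,100.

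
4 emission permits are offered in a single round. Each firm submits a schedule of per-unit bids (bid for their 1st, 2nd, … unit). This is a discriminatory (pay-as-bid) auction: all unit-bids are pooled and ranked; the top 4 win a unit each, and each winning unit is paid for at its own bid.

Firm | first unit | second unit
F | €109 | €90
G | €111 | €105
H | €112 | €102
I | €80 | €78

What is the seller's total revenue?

All unit-bids, highest first — top 4: 112 (H-1), 111 (G-1), 109 (F-1), 105 (G-2)
Next rejected bid: €102 (not a price — pay-as-bid).
Each winning unit pays its own bid.
Revenue = 112 + 111 + 109 + 105 = €437.

Total revenue: €437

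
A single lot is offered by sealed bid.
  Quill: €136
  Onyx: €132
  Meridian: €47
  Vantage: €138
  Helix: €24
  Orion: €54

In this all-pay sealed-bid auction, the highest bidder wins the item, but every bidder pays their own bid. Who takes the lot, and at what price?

Bids in order: 138 (Vantage) > 136 (Quill) > 132 (Onyx) > 54 (Orion) > 47 (Meridian) > 24 (Helix)
Vantage wins with the top bid; all bids are sunk regardless.

Vantage pays €138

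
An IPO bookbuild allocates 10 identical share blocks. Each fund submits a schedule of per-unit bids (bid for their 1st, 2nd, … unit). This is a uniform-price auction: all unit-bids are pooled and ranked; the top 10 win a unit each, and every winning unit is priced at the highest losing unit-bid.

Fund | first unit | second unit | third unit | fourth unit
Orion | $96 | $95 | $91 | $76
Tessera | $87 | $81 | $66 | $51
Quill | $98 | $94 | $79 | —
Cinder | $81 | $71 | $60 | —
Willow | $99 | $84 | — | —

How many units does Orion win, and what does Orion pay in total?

Merging the schedules and taking the best 10: 99 (Willow-1), 98 (Quill-1), 96 (Orion-1), 95 (Orion-2), 94 (Quill-2), 91 (Orion-3), 87 (Tessera-1), 84 (Willow-2), 81 (Tessera-2), 81 (Cinder-1)
First bid not allocated: $79.
Orion wins 3 unit(s) at $79 each.

Orion: 3 units, pays $237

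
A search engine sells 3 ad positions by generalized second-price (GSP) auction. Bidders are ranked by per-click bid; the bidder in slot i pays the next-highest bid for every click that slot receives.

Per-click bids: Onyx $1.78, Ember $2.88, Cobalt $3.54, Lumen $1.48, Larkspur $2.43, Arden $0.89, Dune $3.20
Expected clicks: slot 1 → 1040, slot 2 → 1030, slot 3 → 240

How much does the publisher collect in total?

Total revenue: $6877.60

Sorting advertisers: $3.54 (Cobalt) > $3.20 (Dune) > $2.88 (Ember) > $2.43 (Larkspur) > …
Slot 1: Cobalt pays $3.20 × 1040 = $3328.00
Slot 2: Dune pays $2.88 × 1030 = $2966.40
Slot 3: Ember pays $2.43 × 240 = $583.20
Total = $6877.60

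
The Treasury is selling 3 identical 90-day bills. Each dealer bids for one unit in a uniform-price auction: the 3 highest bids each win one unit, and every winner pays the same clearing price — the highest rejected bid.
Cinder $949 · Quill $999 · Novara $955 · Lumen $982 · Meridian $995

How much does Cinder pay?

Cinder pays $0

Ordering the bids: 999 (Quill), 995 (Meridian), 982 (Lumen), 955 (Novara), 949 (Cinder)
Winners (3 units): Quill, Meridian, Lumen.
Highest unsuccessful bid: $955 → clearing price.
Cinder does not win → pays $0.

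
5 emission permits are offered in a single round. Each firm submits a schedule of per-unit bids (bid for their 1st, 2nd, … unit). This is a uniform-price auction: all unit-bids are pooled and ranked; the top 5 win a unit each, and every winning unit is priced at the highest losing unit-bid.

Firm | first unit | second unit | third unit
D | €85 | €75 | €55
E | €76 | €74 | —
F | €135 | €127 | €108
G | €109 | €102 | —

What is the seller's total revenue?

Total revenue: €425

Merging the schedules and taking the best 5: 135 (F-1), 127 (F-2), 109 (G-1), 108 (F-3), 102 (G-2)
First bid not allocated: €85.
Allocation: F 3, G 2. Every unit priced at €85.
Revenue = 5 × 85 = €425.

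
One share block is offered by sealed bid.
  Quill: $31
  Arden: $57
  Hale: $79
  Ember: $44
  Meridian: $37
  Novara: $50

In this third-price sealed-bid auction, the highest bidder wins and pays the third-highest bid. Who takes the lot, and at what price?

Bids in order: 79 (Hale) > 57 (Arden) > 50 (Novara) > 44 (Ember) > 37 (Meridian) > 31 (Quill)
Hale wins; payment is bid #3 in the ranking = $50.

Hale pays $50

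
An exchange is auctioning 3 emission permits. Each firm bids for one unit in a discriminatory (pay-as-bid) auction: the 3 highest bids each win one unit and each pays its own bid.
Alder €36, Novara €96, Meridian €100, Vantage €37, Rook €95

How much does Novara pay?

Novara pays €96

Sorting: 100 (Meridian), 96 (Novara), 95 (Rook), 37 (Vantage), 36 (Alder)
Top 3: Meridian, Novara, Rook.
Novara wins → own bid €96.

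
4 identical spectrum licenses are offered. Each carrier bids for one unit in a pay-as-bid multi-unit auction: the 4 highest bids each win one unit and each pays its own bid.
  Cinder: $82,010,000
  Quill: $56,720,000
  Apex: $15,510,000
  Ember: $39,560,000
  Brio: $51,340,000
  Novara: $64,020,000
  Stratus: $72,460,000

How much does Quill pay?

Quill pays $56,720,000

Sorting: 82,010,000 (Cinder), 72,460,000 (Stratus), 64,020,000 (Novara), 56,720,000 (Quill), 51,340,000 (Brio), 39,560,000 (Ember), …
The 4 highest are Cinder, Stratus, Novara, Quill.
Quill wins → own bid $56,720,000.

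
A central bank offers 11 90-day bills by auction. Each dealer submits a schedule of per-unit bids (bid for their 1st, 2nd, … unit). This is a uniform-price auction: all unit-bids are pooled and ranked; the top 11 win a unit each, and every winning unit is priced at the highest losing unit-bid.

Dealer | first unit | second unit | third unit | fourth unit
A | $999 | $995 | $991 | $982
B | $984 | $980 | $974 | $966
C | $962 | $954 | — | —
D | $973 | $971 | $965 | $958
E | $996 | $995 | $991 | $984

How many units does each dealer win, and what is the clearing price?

A 4, B 3, E 4; clearing price $973

All unit-bids, highest first — top 11: 999 (A-1), 996 (E-1), 995 (A-2), 995 (E-2), 991 (A-3), 991 (E-3), 984 (B-1), 984 (E-4), 982 (A-4), 980 (B-2), 974 (B-3)
Highest rejected unit-bid = $973.
Allocation: A 4, B 3, E 4.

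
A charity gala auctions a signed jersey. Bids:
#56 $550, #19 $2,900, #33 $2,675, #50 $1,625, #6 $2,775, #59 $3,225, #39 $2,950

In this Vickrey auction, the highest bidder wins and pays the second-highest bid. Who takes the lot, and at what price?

#59 pays $2,950

Rule: the highest bidder wins and pays the second-highest bid.
Sorting bids: 3,225 (#59) > 2,950 (#39) > 2,900 (#19) > 2,775 (#6) > 2,675 (#33) > 1,625 (#50) > …
#59 is highest; pays the second-highest bid, $2,950.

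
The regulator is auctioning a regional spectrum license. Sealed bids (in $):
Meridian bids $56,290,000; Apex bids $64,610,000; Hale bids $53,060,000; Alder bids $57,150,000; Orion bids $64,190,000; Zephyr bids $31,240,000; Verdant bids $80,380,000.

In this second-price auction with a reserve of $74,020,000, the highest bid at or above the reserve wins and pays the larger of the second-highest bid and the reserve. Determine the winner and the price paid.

Second-price auction with a reserve of $74,020,000: the highest bid at or above the reserve wins and pays the larger of the second-highest bid and the reserve.
Bids ranked: 80,380,000 (Verdant) > 64,610,000 (Apex) > 64,190,000 (Orion) > 57,150,000 (Alder) > 56,290,000 (Meridian) > 53,060,000 (Hale) > …
Highest eligible bid: Verdant at $80,380,000.
Second-highest bid $64,610,000 is below the reserve $74,020,000, so the reserve binds → payment $74,020,000.

Verdant pays $74,020,000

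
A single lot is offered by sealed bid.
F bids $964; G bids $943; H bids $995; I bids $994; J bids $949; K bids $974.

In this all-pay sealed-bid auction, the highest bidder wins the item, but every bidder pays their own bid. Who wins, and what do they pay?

Sorting bids: 995 (H) > 994 (I) > 974 (K) > 964 (F) > 949 (J) > 943 (G)
H wins with the top bid; all bids are sunk regardless.

H pays $995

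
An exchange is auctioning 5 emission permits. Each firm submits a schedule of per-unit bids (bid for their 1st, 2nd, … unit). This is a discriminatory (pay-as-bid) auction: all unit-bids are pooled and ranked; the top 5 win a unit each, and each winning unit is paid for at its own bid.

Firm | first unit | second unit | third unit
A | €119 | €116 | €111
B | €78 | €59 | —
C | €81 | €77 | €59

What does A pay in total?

Merging the schedules and taking the best 5: 119 (A-1), 116 (A-2), 111 (A-3), 81 (C-1), 78 (B-1)
Next rejected bid: €77 (not a price — pay-as-bid).
A's winning unit-bids: 119 + 116 + 111 = €346.

A pays €346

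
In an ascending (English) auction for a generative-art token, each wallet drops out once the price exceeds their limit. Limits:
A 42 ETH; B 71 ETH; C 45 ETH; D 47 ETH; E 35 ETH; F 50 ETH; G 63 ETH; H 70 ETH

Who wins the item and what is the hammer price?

Limits in order: 71 (B) > 70 (H) > 63 (G) > 50 (F) > 47 (D) > 45 (C) > …
Bidding ends when H exits at 70 ETH; B takes it.

B wins at 70 ETH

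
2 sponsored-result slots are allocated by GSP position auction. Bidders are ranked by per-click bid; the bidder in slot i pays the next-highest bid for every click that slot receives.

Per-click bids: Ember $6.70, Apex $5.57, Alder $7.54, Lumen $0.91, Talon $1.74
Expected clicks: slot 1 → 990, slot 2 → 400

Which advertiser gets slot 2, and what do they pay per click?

Per-click bids in order: $7.54 (Alder) > $6.70 (Ember) > $5.57 (Apex) > …
Slot 2 goes to the second-ranked bidder, Ember, who pays the next bid down: $5.57/click.

Ember; $5.57 per click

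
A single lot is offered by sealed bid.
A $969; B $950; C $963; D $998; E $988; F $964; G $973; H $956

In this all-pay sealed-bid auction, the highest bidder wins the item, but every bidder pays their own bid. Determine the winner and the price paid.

Bids ranked: 998 (D) > 988 (E) > 973 (G) > 969 (A) > 964 (F) > 963 (C) > …
D is highest and takes the item; every bidder forfeits their bid.

D pays $998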